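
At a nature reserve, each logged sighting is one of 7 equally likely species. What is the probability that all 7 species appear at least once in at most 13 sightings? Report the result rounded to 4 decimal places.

0.2973

Let A_i be the event that species i is missing after 13 sightings. By inclusion–exclusion on the A_i,
P(all seen) = Σ_{j=0}^{7} (-1)^j C(7,j)((7-j)/7)^13
= 1.00000 - 0.94360 + 0.26458 - 0.02424 + 0.00058 - 0.00000 + 0.00000 - 0.00000
= 0.29731.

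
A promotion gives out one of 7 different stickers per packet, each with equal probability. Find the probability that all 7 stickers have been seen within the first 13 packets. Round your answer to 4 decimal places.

By inclusion–exclusion over which stickers are missing,
P(all seen) = Σ_{j=0}^{7} (-1)^j C(7,j)((7-j)/7)^13
= 1.00000 - 0.94360 + 0.26458 - 0.02424 + 0.00058 - 0.00000 + 0.00000 - 0.00000
= 0.29731.

0.2973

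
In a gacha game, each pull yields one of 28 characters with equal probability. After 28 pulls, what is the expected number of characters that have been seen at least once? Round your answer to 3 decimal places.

17.886

For each character, P(seen in 28 pulls) = 1 - (27/28)^28 = 0.6388.
By linearity of expectation, E[distinct seen] = 28·(1 - (27/28)^28) = 17.8861.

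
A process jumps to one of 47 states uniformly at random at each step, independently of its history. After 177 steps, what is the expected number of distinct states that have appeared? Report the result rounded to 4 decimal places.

For each state, P(seen in 177 steps) = 1 - (46/47)^177 = 0.97778.
By linearity of expectation, E[distinct seen] = 47·(1 - (46/47)^177) = 45.95549.

45.9555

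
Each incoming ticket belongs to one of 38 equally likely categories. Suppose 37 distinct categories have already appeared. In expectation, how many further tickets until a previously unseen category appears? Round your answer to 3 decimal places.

The number of tickets until the next new category is geometric with success probability 1/38, so its mean is 38/1.
E = 38/1 = 38.0000.

38.000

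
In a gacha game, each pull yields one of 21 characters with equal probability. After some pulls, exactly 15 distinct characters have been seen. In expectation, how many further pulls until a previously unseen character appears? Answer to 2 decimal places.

The number of pulls until the next new character is geometric with success probability 6/21, so its mean is 21/6.
E = 21/6 = 3.500.

3.50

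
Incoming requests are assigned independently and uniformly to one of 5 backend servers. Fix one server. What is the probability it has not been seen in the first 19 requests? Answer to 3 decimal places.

Each request misses the fixed server with probability (5-1)/5 = 4/5, independently.
P(still missing after 19) = (4/5)^19 = 0.0144.

0.014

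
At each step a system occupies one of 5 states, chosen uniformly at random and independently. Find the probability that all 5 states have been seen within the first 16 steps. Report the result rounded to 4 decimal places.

By inclusion–exclusion over which states are missing,
P(all seen) = Σ_{j=0}^{5} (-1)^j C(5,j)((5-j)/5)^16
= 1.00000 - 0.14074 + 0.00282 - 0.00000 + 0.00000 - 0.00000
= 0.86208.

0.8621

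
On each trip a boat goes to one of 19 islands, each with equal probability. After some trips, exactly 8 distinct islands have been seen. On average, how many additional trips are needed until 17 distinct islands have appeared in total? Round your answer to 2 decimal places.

From k distinct to k+1 distinct takes on average 19/(19-k) trips.
Sum over k = 8,...,16: E = 19/11 + 19/10 + 19/9 + ... + 19/4 + 19/3 = 28.878.

28.88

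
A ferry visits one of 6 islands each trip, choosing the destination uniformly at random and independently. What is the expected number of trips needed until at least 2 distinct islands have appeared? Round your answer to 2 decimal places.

Going from k to k+1 distinct takes a geometric number of trips with mean 6/(6-k).
Sum over k = 0,...,1: E = 6/6 + 6/5 = 2.200.

2.20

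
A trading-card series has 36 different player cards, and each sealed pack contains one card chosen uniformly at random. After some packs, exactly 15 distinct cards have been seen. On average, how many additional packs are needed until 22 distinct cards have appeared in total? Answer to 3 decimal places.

With k distinct cards already seen, the next new one takes an expected 36/(36-k) packs.
Sum over k = 15,...,21: E = 36/21 + 36/20 + 36/19 + ... + 36/16 + 36/15 = 14.1767.

14.177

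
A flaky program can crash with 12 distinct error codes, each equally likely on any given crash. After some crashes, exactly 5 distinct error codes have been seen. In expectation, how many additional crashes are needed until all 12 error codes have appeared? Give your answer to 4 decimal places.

The wait to go from k to k+1 distinct error codes is geometric with mean 12/(12-k).
Sum over k = 5,...,11: E = 12/7 + 12/6 + 12/5 + ... + 12/2 + 12/1 = 31.11429.

31.1143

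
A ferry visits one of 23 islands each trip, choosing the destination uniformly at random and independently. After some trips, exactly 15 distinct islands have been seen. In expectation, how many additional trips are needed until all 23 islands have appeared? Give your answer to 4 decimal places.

With k distinct islands already seen, the next new one takes an expected 23/(23-k) trips.
Sum over k = 15,...,22: E = 23/8 + 23/7 + 23/6 + ... + 23/2 + 23/1 = 62.51071.

62.5107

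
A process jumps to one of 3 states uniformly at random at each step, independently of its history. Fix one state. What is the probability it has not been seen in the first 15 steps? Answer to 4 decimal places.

Each step misses the fixed state with probability (3-1)/3 = 2/3, independently.
P(still missing after 15) = (2/3)^15 = 0.00228.

0.0023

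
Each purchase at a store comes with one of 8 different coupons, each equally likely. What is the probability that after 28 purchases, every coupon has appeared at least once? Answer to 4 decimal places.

Let A_i be the event that coupon i is missing after 28 purchases. By inclusion–exclusion on the A_i,
P(all seen) = Σ_{j=0}^{8} (-1)^j C(8,j)((8-j)/8)^28
= 1.00000 - 0.19025 + 0.00889 - 0.00011 + 0.00000 - 0.00000 + 0.00000 - 0.00000 + 0.00000
= 0.81854.

0.8185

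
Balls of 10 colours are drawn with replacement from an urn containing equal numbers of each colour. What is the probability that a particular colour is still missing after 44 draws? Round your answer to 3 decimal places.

0.010

On each draw the fixed colour fails to appear with probability 9/10.
P(still missing after 44) = (9/10)^44 = 0.0097.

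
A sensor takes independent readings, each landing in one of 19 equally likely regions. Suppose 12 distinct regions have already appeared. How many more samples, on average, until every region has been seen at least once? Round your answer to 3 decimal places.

The wait to go from k to k+1 distinct regions is geometric with mean 19/(19-k).
Sum over k = 12,...,18: E = 19/7 + 19/6 + 19/5 + ... + 19/2 + 19/1 = 49.2643.

49.264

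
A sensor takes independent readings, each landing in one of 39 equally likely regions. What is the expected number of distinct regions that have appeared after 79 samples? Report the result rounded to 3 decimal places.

For each region, P(seen in 79 samples) = 1 - (38/39)^79 = 0.8715.
By linearity of expectation, E[distinct seen] = 39·(1 - (38/39)^79) = 33.9897.

33.990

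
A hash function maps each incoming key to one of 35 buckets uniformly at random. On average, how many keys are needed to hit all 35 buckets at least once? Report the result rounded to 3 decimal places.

The wait to go from k to k+1 distinct buckets is geometric with mean 35/(35-k).
E[T] = 35/35 + 35/34 + 35/33 + ... + 35/2 + 35/1 = 35·H_{35}.
H_{35} = 4.1468, so E[T] = 145.1373.

145.137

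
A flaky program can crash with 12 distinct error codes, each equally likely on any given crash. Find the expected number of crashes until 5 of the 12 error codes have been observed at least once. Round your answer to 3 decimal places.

6.124

Going from k to k+1 distinct takes a geometric number of crashes with mean 12/(12-k).
Sum over k = 0,...,4: E = 12/12 + 12/11 + 12/10 + 12/9 + 12/8 = 6.1242.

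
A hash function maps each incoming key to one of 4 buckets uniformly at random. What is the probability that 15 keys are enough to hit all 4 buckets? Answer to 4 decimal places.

0.9467

Let A_i be the event that bucket i is missing after 15 keys. By inclusion–exclusion on the A_i,
P(all seen) = Σ_{j=0}^{4} (-1)^j C(4,j)((4-j)/4)^15
= 1.00000 - 0.05345 + 0.00018 - 0.00000 + 0.00000
= 0.94673.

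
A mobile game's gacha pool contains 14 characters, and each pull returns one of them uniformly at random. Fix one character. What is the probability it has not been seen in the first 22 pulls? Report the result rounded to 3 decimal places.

0.196

Each pull misses the fixed character with probability (14-1)/14 = 13/14, independently.
P(still missing after 22) = (13/14)^22 = 0.1959.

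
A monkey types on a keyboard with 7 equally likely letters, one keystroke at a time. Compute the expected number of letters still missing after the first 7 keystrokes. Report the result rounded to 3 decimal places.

For each letter, P(unseen after 7) = (6/7)^7 = 0.3399.
By linearity of expectation, E[unseen] = 7·(6/7)^7 = 2.3794.

2.379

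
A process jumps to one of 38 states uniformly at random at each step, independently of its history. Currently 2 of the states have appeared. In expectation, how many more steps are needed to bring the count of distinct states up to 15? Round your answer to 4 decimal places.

With k distinct states already seen, the next new one takes an expected 38/(38-k) steps.
Sum over k = 2,...,14: E = 38/36 + 38/35 + 38/34 + ... + 38/25 + 38/24 = 16.73017.

16.7302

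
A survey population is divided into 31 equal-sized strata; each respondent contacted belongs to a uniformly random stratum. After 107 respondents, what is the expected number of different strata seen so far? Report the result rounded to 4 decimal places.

30.0718

For each stratum, P(seen in 107 respondents) = 1 - (30/31)^107 = 0.97006.
By linearity of expectation, E[distinct seen] = 31·(1 - (30/31)^107) = 30.07181.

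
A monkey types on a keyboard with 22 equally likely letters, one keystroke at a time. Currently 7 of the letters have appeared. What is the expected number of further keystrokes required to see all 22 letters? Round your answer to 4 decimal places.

73.0010

From k distinct to k+1 distinct takes on average 22/(22-k) keystrokes.
Sum over k = 7,...,21: E = 22/15 + 22/14 + 22/13 + ... + 22/2 + 22/1 = 73.00104.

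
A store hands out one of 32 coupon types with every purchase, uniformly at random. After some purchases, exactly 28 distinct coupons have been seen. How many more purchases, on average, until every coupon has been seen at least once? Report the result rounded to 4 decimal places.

With k distinct coupons already seen, the next new one takes an expected 32/(32-k) purchases.
Sum over k = 28,...,31: E = 32/4 + 32/3 + 32/2 + 32/1 = 66.66667.

66.6667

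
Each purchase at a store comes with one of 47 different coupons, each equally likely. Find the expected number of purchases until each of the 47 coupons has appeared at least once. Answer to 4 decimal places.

208.5843

The wait to go from k to k+1 distinct coupons is geometric with mean 47/(47-k).
E[T] = 47/47 + 47/46 + 47/45 + ... + 47/2 + 47/1 = 47·H_{47}.
H_{47} = 4.43796, so E[T] = 208.58430.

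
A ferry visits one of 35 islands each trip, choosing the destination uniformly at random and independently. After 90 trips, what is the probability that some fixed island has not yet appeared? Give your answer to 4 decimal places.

On each trip the fixed island fails to appear with probability 34/35.
P(still missing after 90) = (34/35)^90 = 0.07362.

0.0736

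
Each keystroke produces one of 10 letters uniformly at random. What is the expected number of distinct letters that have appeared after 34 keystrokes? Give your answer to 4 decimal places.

For each letter, P(seen in 34 keystrokes) = 1 - (9/10)^34 = 0.97219.
By linearity of expectation, E[distinct seen] = 10·(1 - (9/10)^34) = 9.72187.

9.7219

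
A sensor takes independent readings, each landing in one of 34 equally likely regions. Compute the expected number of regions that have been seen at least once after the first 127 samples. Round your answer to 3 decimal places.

33.233

For each region, P(seen in 127 samples) = 1 - (33/34)^127 = 0.9774.
By linearity of expectation, E[distinct seen] = 34·(1 - (33/34)^127) = 33.2328.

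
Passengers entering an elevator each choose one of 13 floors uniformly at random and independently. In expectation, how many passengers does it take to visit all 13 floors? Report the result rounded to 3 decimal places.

41.342

After k distinct floors have appeared, the next passenger gives a new one with probability (13-k)/13, so the expected wait for the (k+1)-th is 13/(13-k).
E[T] = 13/13 + 13/12 + 13/11 + ... + 13/2 + 13/1 = 13·H_{13}.
H_{13} = 3.1801, so E[T] = 41.3417.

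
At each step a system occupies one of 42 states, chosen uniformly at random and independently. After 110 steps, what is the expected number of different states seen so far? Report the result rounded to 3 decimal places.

For each state, P(seen in 110 steps) = 1 - (41/42)^110 = 0.9294.
By linearity of expectation, E[distinct seen] = 42·(1 - (41/42)^110) = 39.0348.

39.035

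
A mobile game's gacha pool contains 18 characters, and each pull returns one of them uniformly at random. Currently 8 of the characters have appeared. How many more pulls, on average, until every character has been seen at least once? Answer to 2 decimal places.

52.72

With k distinct characters already seen, the next new one takes an expected 18/(18-k) pulls.
Sum over k = 8,...,17: E = 18/10 + 18/9 + 18/8 + ... + 18/2 + 18/1 = 52.721.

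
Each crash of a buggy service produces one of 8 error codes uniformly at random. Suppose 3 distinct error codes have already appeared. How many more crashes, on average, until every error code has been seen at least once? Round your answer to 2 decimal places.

With k distinct error codes already seen, the next new one takes an expected 8/(8-k) crashes.
Sum over k = 3,...,7: E = 8/5 + 8/4 + 8/3 + 8/2 + 8/1 = 18.267.

18.27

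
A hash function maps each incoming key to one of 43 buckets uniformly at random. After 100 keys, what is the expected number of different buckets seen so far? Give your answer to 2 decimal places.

For each bucket, P(seen in 100 keys) = 1 - (42/43)^100 = 0.905.
By linearity of expectation, E[distinct seen] = 43·(1 - (42/43)^100) = 38.912.

38.91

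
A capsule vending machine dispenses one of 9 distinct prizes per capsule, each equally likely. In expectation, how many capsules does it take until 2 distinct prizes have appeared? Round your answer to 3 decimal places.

2.125

With k distinct prizes already seen, the next new one arrives after an expected 9/(9-k) capsules.
Sum over k = 0,...,1: E = 9/9 + 9/8 = 2.1250.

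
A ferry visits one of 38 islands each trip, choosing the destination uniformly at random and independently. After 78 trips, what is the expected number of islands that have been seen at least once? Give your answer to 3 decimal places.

33.253

For each island, P(seen in 78 trips) = 1 - (37/38)^78 = 0.8751.
By linearity of expectation, E[distinct seen] = 38·(1 - (37/38)^78) = 33.2532.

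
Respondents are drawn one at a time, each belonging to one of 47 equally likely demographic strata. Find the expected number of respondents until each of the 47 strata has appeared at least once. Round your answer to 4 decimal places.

The wait to go from k to k+1 distinct strata is geometric with mean 47/(47-k).
E[T] = 47/47 + 47/46 + 47/45 + ... + 47/2 + 47/1 = 47·H_{47}.
H_{47} = 4.43796, so E[T] = 208.58430.

208.5843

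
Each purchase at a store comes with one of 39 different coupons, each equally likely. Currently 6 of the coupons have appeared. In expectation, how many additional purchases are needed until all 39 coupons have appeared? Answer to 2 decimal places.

From k distinct to k+1 distinct takes on average 39/(39-k) purchases.
Sum over k = 6,...,38: E = 39/33 + 39/32 + 39/31 + ... + 39/2 + 39/1 = 159.463.

159.46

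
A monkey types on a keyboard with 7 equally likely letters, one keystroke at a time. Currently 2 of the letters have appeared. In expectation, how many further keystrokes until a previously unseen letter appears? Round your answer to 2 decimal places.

Each keystroke yields a new letter with probability (7-2)/7 = 5/7, so the wait is geometric with mean 7/5.
E = 7/5 = 1.400.

1.40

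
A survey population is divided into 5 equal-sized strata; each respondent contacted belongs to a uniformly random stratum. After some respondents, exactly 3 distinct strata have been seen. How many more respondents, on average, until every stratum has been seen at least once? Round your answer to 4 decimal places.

7.5000

From k distinct to k+1 distinct takes on average 5/(5-k) respondents.
Sum over k = 3,...,4: E = 5/2 + 5/1 = 7.50000.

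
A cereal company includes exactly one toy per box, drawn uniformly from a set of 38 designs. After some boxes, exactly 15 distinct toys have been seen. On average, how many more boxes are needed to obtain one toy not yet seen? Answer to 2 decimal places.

1.65

Each box yields a new toy with probability (38-15)/38 = 23/38, so the wait is geometric with mean 38/23.
E = 38/23 = 1.652.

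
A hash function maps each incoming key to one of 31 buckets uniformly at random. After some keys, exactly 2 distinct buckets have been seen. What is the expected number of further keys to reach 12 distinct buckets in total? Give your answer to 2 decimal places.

12.83

With k distinct buckets already seen, the next new one takes an expected 31/(31-k) keys.
Sum over k = 2,...,11: E = 31/29 + 31/28 + 31/27 + ... + 31/21 + 31/20 = 12.831.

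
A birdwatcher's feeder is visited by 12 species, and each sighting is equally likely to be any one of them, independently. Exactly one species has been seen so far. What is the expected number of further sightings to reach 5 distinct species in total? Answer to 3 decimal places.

5.124

The wait to go from k to k+1 distinct species is geometric with mean 12/(12-k).
Sum over k = 1,...,4: E = 12/11 + 12/10 + 12/9 + 12/8 = 5.1242.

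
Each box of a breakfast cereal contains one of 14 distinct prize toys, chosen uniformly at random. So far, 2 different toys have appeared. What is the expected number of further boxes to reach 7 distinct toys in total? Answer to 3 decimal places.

7.145

The wait to go from k to k+1 distinct toys is geometric with mean 14/(14-k).
Sum over k = 2,...,6: E = 14/12 + 14/11 + 14/10 + 14/9 + 14/8 = 7.1449.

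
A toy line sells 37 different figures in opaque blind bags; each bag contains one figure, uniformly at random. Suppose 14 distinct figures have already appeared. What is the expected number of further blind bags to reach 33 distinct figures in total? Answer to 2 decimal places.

From k distinct to k+1 distinct takes on average 37/(37-k) blind bags.
Sum over k = 14,...,32: E = 37/23 + 37/22 + 37/21 + ... + 37/6 + 37/5 = 61.085.

61.09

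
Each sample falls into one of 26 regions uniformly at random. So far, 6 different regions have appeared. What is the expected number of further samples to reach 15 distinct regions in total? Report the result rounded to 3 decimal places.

From k distinct to k+1 distinct takes on average 26/(26-k) samples.
Sum over k = 6,...,14: E = 26/20 + 26/19 + 26/18 + ... + 26/13 + 26/12 = 15.0244.

15.024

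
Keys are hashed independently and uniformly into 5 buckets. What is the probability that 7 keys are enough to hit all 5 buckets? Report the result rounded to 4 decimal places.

0.2150

Let A_i be the event that bucket i is missing after 7 keys. By inclusion–exclusion on the A_i,
P(all seen) = Σ_{j=0}^{5} (-1)^j C(5,j)((5-j)/5)^7
= 1.00000 - 1.04858 + 0.27994 - 0.01638 + 0.00006 - 0.00000
= 0.21504.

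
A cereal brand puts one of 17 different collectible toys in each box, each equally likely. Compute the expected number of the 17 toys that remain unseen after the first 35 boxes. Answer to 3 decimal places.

For each toy, P(unseen after 35) = (16/17)^35 = 0.1198.
By linearity of expectation, E[unseen] = 17·(16/17)^35 = 2.0367.

2.037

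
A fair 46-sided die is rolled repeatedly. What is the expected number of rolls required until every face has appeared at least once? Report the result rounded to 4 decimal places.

203.1676

Split into phases: going from k distinct to k+1 distinct takes on average 46/(46-k) rolls.
E[T] = 46/46 + 46/45 + 46/44 + ... + 46/2 + 46/1 = 46·H_{46}.
H_{46} = 4.41669, so E[T] = 203.16761.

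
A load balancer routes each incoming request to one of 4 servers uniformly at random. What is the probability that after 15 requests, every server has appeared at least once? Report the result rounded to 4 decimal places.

Let A_i be the event that server i is missing after 15 requests. By inclusion–exclusion on the A_i,
P(all seen) = Σ_{j=0}^{4} (-1)^j C(4,j)((4-j)/4)^15
= 1.00000 - 0.05345 + 0.00018 - 0.00000 + 0.00000
= 0.94673.

0.9467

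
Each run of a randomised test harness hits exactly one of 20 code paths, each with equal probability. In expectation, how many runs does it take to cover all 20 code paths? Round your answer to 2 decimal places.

71.95

The wait to go from k to k+1 distinct code paths is geometric with mean 20/(20-k).
E[T] = 20/20 + 20/19 + 20/18 + ... + 20/2 + 20/1 = 20·H_{20}.
H_{20} = 3.598, so E[T] = 71.955.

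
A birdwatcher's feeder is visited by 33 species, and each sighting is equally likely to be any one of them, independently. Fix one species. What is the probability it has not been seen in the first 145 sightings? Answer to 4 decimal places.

0.0115

Each sighting misses the fixed species with probability (33-1)/33 = 32/33, independently.
P(still missing after 145) = (32/33)^145 = 0.01154.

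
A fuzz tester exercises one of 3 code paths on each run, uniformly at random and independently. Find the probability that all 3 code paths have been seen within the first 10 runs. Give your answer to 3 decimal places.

0.948

Let A_i be the event that code path i is missing after 10 runs. By inclusion–exclusion on the A_i,
P(all seen) = Σ_{j=0}^{3} (-1)^j C(3,j)((3-j)/3)^10
= 1.0000 - 0.0520 + 0.0001 - 0.0000
= 0.9480.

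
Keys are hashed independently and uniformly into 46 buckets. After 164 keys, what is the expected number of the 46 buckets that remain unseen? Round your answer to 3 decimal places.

For each bucket, P(unseen after 164) = (45/46)^164 = 0.0272.
By linearity of expectation, E[unseen] = 46·(45/46)^164 = 1.2512.

1.251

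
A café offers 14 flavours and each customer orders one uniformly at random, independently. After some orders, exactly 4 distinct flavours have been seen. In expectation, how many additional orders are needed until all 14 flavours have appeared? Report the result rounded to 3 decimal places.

With k distinct flavours already seen, the next new one takes an expected 14/(14-k) orders.
Sum over k = 4,...,13: E = 14/10 + 14/9 + 14/8 + ... + 14/2 + 14/1 = 41.0056.

41.006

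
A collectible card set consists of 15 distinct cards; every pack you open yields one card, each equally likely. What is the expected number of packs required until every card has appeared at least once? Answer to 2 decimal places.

49.77

The wait to go from k to k+1 distinct cards is geometric with mean 15/(15-k).
E[T] = 15/15 + 15/14 + 15/13 + ... + 15/2 + 15/1 = 15·H_{15}.
H_{15} = 3.318, so E[T] = 49.773.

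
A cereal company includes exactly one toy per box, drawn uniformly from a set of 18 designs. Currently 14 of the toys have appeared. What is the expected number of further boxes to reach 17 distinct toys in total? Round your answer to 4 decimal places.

19.5000

The wait to go from k to k+1 distinct toys is geometric with mean 18/(18-k).
Sum over k = 14,...,16: E = 18/4 + 18/3 + 18/2 = 19.50000.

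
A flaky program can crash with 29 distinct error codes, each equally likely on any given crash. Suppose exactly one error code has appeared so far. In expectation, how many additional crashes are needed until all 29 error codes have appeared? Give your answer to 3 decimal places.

The wait to go from k to k+1 distinct error codes is geometric with mean 29/(29-k).
Sum over k = 1,...,28: E = 29/28 + 29/27 + 29/26 + ... + 29/2 + 29/1 = 113.8880.

113.888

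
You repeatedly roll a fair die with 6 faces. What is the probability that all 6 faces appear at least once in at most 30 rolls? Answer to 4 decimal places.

Let A_i be the event that face i is missing after 30 rolls. By inclusion–exclusion on the A_i,
P(all seen) = Σ_{j=0}^{6} (-1)^j C(6,j)((6-j)/6)^30
= 1.00000 - 0.02528 + 0.00008 - 0.00000 + 0.00000 - 0.00000 + 0.00000
= 0.97480.

0.9748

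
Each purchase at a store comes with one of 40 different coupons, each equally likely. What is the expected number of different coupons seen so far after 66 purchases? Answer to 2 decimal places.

32.48

For each coupon, P(seen in 66 purchases) = 1 - (39/40)^66 = 0.812.
By linearity of expectation, E[distinct seen] = 40·(1 - (39/40)^66) = 32.477.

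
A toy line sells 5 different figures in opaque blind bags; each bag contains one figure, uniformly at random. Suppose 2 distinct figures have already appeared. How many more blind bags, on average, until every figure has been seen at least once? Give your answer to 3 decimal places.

From k distinct to k+1 distinct takes on average 5/(5-k) blind bags.
Sum over k = 2,...,4: E = 5/3 + 5/2 + 5/1 = 9.1667.

9.167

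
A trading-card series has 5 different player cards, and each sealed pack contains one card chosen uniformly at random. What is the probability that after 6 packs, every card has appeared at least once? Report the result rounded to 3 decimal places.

0.115

Let A_i be the event that card i is missing after 6 packs. By inclusion–exclusion on the A_i,
P(all seen) = Σ_{j=0}^{5} (-1)^j C(5,j)((5-j)/5)^6
= 1.0000 - 1.3107 + 0.4666 - 0.0410 + 0.0003 - 0.0000
= 0.1152.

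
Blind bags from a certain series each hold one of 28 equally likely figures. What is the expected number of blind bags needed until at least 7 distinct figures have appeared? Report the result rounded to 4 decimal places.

7.8907

With k distinct figures already seen, the next new one arrives after an expected 28/(28-k) blind bags.
Sum over k = 0,...,6: E = 28/28 + 28/27 + 28/26 + ... + 28/23 + 28/22 = 7.89075.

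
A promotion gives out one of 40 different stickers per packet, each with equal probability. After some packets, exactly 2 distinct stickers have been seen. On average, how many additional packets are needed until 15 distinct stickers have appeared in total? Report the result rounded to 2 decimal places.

With k distinct stickers already seen, the next new one takes an expected 40/(40-k) packets.
Sum over k = 2,...,14: E = 40/38 + 40/37 + 40/36 + ... + 40/27 + 40/26 = 16.478.

16.48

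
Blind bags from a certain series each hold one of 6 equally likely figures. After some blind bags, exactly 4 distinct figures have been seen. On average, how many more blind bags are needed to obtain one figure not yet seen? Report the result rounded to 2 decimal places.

3.00

The number of blind bags until the next new figure is geometric with success probability 2/6, so its mean is 6/2.
E = 6/2 = 3.000.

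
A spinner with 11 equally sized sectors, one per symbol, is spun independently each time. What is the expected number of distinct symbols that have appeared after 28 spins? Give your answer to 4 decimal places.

For each symbol, P(seen in 28 spins) = 1 - (10/11)^28 = 0.93066.
By linearity of expectation, E[distinct seen] = 11·(1 - (10/11)^28) = 10.23722.

10.2372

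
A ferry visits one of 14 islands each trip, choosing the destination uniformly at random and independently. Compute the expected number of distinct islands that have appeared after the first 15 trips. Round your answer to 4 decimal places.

9.3936

For each island, P(seen in 15 trips) = 1 - (13/14)^15 = 0.67097.
By linearity of expectation, E[distinct seen] = 14·(1 - (13/14)^15) = 9.39364.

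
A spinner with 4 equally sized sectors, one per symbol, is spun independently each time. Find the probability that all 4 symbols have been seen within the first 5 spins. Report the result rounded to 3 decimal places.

Let A_i be the event that symbol i is missing after 5 spins. By inclusion–exclusion on the A_i,
P(all seen) = Σ_{j=0}^{4} (-1)^j C(4,j)((4-j)/4)^5
= 1.0000 - 0.9492 + 0.1875 - 0.0039 + 0.0000
= 0.2344.

0.234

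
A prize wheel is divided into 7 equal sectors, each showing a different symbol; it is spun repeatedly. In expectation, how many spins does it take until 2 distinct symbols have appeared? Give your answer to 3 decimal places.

Going from k to k+1 distinct takes a geometric number of spins with mean 7/(7-k).
Sum over k = 0,...,1: E = 7/7 + 7/6 = 2.1667.

2.167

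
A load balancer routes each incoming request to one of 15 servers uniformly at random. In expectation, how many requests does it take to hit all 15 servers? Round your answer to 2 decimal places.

49.77

The wait to go from k to k+1 distinct servers is geometric with mean 15/(15-k).
E[T] = 15/15 + 15/14 + 15/13 + ... + 15/2 + 15/1 = 15·H_{15}.
H_{15} = 3.318, so E[T] = 49.773.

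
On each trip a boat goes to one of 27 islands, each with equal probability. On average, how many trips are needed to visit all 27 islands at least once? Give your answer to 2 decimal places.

After k distinct islands have appeared, the next trip gives a new one with probability (27-k)/27, so the expected wait for the (k+1)-th is 27/(27-k).
E[T] = 27/27 + 27/26 + 27/25 + ... + 27/2 + 27/1 = 27·H_{27}.
H_{27} = 3.891, so E[T] = 105.069.

105.07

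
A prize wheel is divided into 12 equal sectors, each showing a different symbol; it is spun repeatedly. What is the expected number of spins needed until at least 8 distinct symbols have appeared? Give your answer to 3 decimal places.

With k distinct symbols already seen, the next new one arrives after an expected 12/(12-k) spins.
Sum over k = 0,...,7: E = 12/12 + 12/11 + 12/10 + ... + 12/6 + 12/5 = 12.2385.

12.239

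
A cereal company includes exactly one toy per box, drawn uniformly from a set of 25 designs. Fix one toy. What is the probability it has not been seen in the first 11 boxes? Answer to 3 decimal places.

0.638

Each box misses the fixed toy with probability (25-1)/25 = 24/25, independently.
P(still missing after 11) = (24/25)^11 = 0.6382.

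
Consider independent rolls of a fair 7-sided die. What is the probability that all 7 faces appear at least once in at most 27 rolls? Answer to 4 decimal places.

Let A_i be the event that face i is missing after 27 rolls. By inclusion–exclusion on the A_i,
P(all seen) = Σ_{j=0}^{7} (-1)^j C(7,j)((7-j)/7)^27
= 1.00000 - 0.10903 + 0.00238 - 0.00001 + 0.00000 - 0.00000 + 0.00000 - 0.00000
= 0.89334.

0.8933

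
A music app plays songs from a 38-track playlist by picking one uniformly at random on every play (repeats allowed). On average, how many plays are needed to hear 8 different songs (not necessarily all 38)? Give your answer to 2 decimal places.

8.85

Going from k to k+1 distinct takes a geometric number of plays with mean 38/(38-k).
Sum over k = 0,...,7: E = 38/38 + 38/37 + 38/36 + ... + 38/32 + 38/31 = 8.851.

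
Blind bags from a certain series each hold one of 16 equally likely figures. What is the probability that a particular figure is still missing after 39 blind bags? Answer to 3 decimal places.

On each blind bag the fixed figure fails to appear with probability 15/16.
P(still missing after 39) = (15/16)^39 = 0.0807.

0.081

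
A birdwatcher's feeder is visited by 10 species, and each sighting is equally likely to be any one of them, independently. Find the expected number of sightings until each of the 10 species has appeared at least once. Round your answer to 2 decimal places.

The wait to go from k to k+1 distinct species is geometric with mean 10/(10-k).
E[T] = 10/10 + 10/9 + 10/8 + ... + 10/2 + 10/1 = 10·H_{10}.
H_{10} = 2.929, so E[T] = 29.290.

29.29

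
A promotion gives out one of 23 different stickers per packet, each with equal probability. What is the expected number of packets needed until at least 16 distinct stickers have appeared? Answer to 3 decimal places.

26.253

Going from k to k+1 distinct takes a geometric number of packets with mean 23/(23-k).
Sum over k = 0,...,15: E = 23/23 + 23/22 + 23/21 + ... + 23/9 + 23/8 = 26.2530.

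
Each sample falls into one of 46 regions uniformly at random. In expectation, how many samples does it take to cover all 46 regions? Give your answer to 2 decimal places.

203.17

The wait to go from k to k+1 distinct regions is geometric with mean 46/(46-k).
E[T] = 46/46 + 46/45 + 46/44 + ... + 46/2 + 46/1 = 46·H_{46}.
H_{46} = 4.417, so E[T] = 203.168.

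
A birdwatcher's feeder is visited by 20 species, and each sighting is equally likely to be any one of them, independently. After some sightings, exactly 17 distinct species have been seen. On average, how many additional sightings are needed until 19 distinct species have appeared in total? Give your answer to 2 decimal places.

With k distinct species already seen, the next new one takes an expected 20/(20-k) sightings.
Sum over k = 17,...,18: E = 20/3 + 20/2 = 16.667.

16.67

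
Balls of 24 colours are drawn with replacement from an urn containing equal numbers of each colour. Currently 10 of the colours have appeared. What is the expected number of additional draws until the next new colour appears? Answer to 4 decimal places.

The number of draws until the next new colour is geometric with success probability 14/24, so its mean is 24/14.
E = 24/14 = 1.71429.

1.7143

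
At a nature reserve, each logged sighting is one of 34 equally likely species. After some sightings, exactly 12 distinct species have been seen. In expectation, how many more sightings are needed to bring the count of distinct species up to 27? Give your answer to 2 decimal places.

37.33

From k distinct to k+1 distinct takes on average 34/(34-k) sightings.
Sum over k = 12,...,26: E = 34/22 + 34/21 + 34/20 + ... + 34/9 + 34/8 = 37.331.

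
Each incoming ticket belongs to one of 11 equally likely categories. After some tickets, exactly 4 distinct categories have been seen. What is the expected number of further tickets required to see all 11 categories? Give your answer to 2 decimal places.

28.52

The wait to go from k to k+1 distinct categories is geometric with mean 11/(11-k).
Sum over k = 4,...,10: E = 11/7 + 11/6 + 11/5 + ... + 11/2 + 11/1 = 28.521.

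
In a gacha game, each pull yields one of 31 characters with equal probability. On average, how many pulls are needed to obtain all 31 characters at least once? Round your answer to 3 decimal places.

124.845

After k distinct characters have appeared, the next pull gives a new one with probability (31-k)/31, so the expected wait for the (k+1)-th is 31/(31-k).
E[T] = 31/31 + 31/30 + 31/29 + ... + 31/2 + 31/1 = 31·H_{31}.
H_{31} = 4.0272, so E[T] = 124.8446.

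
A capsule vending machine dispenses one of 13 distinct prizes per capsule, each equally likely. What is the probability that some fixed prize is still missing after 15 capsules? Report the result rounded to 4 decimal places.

0.3010

Each capsule misses the fixed prize with probability (13-1)/13 = 12/13, independently.
P(still missing after 15) = (12/13)^15 = 0.30100.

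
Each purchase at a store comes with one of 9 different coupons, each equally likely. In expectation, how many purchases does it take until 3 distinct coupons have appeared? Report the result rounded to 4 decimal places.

3.4107

With k distinct coupons already seen, the next new one arrives after an expected 9/(9-k) purchases.
Sum over k = 0,...,2: E = 9/9 + 9/8 + 9/7 = 3.41071.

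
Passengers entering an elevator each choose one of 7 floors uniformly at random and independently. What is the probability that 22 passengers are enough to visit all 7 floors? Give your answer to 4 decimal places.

0.7770

Let A_i be the event that floor i is missing after 22 passengers. By inclusion–exclusion on the A_i,
P(all seen) = Σ_{j=0}^{7} (-1)^j C(7,j)((7-j)/7)^22
= 1.00000 - 0.23565 + 0.01281 - 0.00016 + 0.00000 - 0.00000 + 0.00000 - 0.00000
= 0.77700.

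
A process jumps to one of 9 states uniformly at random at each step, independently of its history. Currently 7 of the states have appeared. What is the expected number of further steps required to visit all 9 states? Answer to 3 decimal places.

The wait to go from k to k+1 distinct states is geometric with mean 9/(9-k).
Sum over k = 7,...,8: E = 9/2 + 9/1 = 13.5000.

13.500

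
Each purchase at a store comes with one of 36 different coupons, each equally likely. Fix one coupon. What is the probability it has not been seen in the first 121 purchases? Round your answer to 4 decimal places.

On each purchase the fixed coupon fails to appear with probability 35/36.
P(still missing after 121) = (35/36)^121 = 0.03308.

0.0331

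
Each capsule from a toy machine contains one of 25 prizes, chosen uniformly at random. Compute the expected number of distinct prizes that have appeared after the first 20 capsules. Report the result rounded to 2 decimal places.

For each prize, P(seen in 20 capsules) = 1 - (24/25)^20 = 0.558.
By linearity of expectation, E[distinct seen] = 25·(1 - (24/25)^20) = 13.950.

13.95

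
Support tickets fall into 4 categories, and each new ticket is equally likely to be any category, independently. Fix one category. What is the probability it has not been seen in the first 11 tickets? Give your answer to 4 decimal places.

Each ticket misses the fixed category with probability (4-1)/4 = 3/4, independently.
P(still missing after 11) = (3/4)^11 = 0.04224.

0.0422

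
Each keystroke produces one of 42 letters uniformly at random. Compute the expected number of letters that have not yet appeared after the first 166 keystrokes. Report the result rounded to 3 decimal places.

For each letter, P(unseen after 166) = (41/42)^166 = 0.0183.
By linearity of expectation, E[unseen] = 42·(41/42)^166 = 0.7691.

0.769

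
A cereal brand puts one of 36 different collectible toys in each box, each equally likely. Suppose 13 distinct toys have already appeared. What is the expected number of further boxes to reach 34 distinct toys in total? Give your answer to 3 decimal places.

80.434

With k distinct toys already seen, the next new one takes an expected 36/(36-k) boxes.
Sum over k = 13,...,33: E = 36/23 + 36/22 + 36/21 + ... + 36/4 + 36/3 = 80.4345.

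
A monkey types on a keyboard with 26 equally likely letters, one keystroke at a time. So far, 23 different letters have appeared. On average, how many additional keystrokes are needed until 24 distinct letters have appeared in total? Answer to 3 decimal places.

From k distinct to k+1 distinct takes on average 26/(26-k) keystrokes.
Only the k = 23 term is needed: E = 26/3 = 8.6667.

8.667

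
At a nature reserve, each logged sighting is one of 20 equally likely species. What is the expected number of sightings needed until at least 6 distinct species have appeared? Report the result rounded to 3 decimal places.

6.924

Going from k to k+1 distinct takes a geometric number of sightings with mean 20/(20-k).
Sum over k = 0,...,5: E = 20/20 + 20/19 + 20/18 + 20/17 + 20/16 + 20/15 = 6.9235.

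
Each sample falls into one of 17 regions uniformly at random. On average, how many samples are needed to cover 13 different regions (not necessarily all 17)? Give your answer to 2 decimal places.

23.06

With k distinct regions already seen, the next new one arrives after an expected 17/(17-k) samples.
Sum over k = 0,...,12: E = 17/17 + 17/16 + 17/15 + ... + 17/6 + 17/5 = 23.056.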